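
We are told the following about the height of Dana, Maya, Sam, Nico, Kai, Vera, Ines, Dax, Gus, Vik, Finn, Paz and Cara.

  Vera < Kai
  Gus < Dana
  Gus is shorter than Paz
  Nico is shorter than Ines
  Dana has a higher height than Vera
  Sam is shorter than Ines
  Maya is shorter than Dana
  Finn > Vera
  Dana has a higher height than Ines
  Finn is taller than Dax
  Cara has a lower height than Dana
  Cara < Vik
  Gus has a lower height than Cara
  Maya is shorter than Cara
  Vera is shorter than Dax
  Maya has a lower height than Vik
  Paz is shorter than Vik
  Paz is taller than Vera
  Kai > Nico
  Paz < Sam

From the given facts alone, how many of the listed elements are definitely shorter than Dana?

8

From Dana the given relations immediately reach Vera, Gus, Maya, Cara, Ines.
From those, Nico, Sam — 7 in total.
From those, Paz — 8 in total.
No other element is forced below Dana by the given relations, so the count is 8.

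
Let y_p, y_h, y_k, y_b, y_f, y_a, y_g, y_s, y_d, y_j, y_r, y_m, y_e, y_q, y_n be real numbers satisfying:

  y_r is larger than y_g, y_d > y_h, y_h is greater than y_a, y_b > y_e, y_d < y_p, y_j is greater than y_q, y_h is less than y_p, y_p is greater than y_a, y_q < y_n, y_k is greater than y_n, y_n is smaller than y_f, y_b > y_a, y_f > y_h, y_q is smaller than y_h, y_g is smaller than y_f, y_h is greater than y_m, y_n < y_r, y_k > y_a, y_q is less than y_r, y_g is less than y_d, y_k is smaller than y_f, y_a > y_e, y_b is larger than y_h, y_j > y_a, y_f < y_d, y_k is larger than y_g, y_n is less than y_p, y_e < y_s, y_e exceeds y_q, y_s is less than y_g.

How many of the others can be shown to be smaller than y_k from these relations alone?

Directly below y_k: y_n, y_a, y_g.
One step further: y_q, y_e, y_s (6 so far).
No other element is forced below y_k by the given relations, so the count is 6.

6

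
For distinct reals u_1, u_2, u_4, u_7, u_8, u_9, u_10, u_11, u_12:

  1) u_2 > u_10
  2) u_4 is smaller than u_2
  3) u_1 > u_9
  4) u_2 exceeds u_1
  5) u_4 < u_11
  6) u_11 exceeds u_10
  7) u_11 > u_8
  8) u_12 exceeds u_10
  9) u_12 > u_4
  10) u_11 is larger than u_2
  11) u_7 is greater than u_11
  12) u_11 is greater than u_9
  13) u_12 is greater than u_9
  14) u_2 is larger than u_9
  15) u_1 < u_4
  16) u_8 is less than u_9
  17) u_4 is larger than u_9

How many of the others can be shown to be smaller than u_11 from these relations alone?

6

From u_11 the given relations immediately reach u_10, u_8, u_9, u_4, u_2.
From those, u_1 — 6 in total.
No other element is forced below u_11 by the given relations, so the count is 6.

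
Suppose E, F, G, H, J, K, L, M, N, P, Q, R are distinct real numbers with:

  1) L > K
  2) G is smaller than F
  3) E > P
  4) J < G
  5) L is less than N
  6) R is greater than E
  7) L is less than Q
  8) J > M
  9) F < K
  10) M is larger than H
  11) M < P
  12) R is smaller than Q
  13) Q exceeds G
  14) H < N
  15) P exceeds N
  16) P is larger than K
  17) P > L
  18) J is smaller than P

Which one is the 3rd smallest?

Chaining the given pairs: H < M < J < G < F < K < L < N < P < E < R < Q.
Counting 3 from the smallest end gives J.

J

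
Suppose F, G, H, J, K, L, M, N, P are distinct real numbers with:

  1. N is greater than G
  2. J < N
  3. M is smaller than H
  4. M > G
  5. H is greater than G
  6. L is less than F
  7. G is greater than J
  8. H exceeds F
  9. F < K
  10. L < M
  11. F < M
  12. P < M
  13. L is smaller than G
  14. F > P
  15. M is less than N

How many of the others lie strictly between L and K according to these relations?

Chaining upward from L reaches: F, G, M, H, N.
Chaining downward from K reaches: P, F.
Strictly between L and K are those in both lists: F — 1 element.

1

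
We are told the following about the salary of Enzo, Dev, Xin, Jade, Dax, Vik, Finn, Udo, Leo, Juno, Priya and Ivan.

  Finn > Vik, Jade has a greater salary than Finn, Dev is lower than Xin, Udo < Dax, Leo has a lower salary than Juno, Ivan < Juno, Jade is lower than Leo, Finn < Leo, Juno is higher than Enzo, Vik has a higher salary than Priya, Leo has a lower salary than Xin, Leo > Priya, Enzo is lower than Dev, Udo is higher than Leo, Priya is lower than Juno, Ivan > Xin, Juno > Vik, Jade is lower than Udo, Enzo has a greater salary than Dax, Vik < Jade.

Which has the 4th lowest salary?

Chaining the given pairs: Priya < Vik < Finn < Jade < Leo < Udo < Dax < Enzo < Dev < Xin < Ivan < Juno.
Counting 4 from the smallest end gives Jade.

Jade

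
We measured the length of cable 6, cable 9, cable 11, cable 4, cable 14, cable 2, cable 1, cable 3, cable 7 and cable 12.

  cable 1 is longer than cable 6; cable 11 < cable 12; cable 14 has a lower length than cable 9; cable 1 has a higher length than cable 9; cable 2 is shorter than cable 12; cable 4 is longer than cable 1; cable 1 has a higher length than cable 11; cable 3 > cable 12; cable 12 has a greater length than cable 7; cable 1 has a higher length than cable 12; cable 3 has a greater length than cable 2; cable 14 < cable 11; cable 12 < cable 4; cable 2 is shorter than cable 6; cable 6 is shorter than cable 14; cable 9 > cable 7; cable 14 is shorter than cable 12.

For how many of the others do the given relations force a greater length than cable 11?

The elements the relations force above cable 11 are cable 12, cable 3, cable 1, cable 4 — no chain reaches any other.
That is 4.

4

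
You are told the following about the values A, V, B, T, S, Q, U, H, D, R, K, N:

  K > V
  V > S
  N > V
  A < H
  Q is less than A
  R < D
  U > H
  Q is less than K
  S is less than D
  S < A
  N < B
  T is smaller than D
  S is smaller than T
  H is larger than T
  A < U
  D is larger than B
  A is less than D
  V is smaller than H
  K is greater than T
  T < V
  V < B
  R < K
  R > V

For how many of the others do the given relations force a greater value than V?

7

From V the given relations immediately reach N, R, H, B, K.
From those, U, D — 7 in total.
No other element is forced above V by the given relations, so the count is 7.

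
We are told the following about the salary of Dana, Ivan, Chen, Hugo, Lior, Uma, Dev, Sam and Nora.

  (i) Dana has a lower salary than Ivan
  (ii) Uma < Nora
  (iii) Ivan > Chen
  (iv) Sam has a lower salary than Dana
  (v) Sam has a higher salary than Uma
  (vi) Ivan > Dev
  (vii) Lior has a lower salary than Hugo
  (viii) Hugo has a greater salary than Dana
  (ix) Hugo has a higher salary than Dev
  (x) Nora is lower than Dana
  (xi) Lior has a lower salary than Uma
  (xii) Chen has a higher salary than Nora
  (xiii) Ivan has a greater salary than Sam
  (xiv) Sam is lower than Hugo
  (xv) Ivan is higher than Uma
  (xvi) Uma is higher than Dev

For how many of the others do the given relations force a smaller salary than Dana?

Directly below Dana: Sam, Nora.
One step further: Uma (3 so far).
One step further: Lior, Dev (5 so far).
No other element is forced below Dana by the given relations, so the count is 5.

5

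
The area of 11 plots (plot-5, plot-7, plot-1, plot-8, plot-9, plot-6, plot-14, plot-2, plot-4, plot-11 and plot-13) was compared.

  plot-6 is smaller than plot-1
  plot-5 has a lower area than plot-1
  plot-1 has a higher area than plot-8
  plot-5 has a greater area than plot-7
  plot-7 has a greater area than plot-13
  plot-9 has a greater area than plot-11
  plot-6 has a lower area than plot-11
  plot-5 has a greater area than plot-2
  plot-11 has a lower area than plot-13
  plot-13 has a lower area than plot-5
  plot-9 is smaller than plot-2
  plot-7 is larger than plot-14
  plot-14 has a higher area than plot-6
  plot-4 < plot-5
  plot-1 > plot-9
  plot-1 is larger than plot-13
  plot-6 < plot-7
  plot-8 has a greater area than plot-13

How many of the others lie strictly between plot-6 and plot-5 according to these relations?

6

Chaining upward from plot-6 reaches: plot-11, plot-13, plot-14, plot-9, plot-8, plot-2, plot-7, plot-1.
Chaining downward from plot-5 reaches: plot-11, plot-13, plot-4, plot-14, plot-9, plot-2, plot-7.
Strictly between plot-6 and plot-5 are those in both lists: plot-11, plot-13, plot-14, plot-9, plot-2, plot-7 — 6 elements.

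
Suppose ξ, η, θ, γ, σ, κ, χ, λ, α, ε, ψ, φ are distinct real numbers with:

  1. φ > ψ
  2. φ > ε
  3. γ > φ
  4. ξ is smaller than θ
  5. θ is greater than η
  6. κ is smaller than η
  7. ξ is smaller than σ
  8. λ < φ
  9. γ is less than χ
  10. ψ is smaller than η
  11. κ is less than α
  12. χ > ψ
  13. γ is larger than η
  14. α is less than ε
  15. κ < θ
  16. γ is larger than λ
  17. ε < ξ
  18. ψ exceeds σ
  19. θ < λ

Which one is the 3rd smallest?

Piecing the relations together gives one ordering: κ < α < ε < ξ < σ < ψ < η < θ < λ < φ < γ < χ.
The 3rd smallest is ε.

ε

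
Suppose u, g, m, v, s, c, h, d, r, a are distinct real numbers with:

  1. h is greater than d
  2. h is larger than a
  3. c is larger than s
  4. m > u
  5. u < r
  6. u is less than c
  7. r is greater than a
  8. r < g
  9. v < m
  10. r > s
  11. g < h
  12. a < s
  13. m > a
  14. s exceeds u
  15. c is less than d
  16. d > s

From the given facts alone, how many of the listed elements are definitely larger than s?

5

Directly above s: r, c, d.
One step further: g, h (5 so far).
No other element is forced above s by the given relations, so the count is 5.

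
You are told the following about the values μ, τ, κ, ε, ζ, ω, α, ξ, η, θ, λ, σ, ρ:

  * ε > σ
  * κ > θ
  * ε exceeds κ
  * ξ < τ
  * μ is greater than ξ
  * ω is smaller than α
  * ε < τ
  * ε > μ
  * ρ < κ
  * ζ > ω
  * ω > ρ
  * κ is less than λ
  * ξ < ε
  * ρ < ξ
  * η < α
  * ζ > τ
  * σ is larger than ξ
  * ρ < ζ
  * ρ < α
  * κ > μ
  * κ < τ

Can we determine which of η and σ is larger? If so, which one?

Following every chain through η: above η we get α.
σ is not reached, and no chain runs the other way from σ to η.
So the given relations leave the order of η and σ undetermined.

undetermined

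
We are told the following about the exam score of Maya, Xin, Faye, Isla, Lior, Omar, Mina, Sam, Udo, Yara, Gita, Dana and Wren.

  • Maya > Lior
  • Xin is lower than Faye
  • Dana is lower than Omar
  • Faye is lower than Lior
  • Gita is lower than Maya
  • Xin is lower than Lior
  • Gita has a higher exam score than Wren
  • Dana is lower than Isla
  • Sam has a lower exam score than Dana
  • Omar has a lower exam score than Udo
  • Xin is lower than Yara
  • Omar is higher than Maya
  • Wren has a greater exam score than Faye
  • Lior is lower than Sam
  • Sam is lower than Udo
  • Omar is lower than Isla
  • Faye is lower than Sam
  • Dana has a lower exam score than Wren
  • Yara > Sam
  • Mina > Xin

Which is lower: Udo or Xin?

Xin

Xin < Faye < Sam < Dana < Wren < Gita < Maya < Omar < Udo, by transitivity through Faye, Sam, Dana, Wren, Gita, Maya, Omar.
So Xin < Udo; Xin is the lower of the two.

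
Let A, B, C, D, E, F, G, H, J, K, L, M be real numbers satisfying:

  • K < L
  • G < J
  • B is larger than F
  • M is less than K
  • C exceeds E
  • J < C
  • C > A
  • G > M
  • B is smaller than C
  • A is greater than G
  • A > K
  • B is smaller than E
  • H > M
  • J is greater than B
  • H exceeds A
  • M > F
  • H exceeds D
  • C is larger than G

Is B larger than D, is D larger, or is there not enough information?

undetermined

Following every chain through B: above B we get E, J, C; below B we get F.
D is not reached, and no chain runs the other way from D to B.
So the given relations leave the order of B and D undetermined.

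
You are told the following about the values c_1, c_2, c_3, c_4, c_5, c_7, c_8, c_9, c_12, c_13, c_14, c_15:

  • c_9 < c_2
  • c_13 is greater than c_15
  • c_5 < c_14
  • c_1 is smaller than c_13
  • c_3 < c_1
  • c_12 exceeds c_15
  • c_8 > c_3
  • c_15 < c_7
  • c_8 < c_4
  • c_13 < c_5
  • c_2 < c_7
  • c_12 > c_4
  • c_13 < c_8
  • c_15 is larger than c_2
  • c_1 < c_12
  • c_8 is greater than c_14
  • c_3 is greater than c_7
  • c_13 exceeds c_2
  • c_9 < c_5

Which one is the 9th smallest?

The consecutive relations fix a unique order: c_9 < c_2 < c_15 < c_7 < c_3 < c_1 < c_13 < c_5 < c_14 < c_8 < c_4 < c_12.
The 9th smallest is c_14.

c_14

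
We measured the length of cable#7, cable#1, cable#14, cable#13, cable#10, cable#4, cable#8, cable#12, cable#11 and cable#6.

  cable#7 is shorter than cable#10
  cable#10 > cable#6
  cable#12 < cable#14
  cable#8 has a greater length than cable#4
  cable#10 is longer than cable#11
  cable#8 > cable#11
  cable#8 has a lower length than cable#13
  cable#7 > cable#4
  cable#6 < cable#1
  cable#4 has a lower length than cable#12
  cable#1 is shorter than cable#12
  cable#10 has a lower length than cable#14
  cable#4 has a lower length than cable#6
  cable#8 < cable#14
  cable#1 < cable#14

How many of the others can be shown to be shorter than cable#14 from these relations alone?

From cable#14 the given relations immediately reach cable#8, cable#10, cable#1, cable#12.
From those, cable#4, cable#7, cable#6, cable#11 — 8 in total.
No other element is forced below cable#14 by the given relations, so the count is 8.

8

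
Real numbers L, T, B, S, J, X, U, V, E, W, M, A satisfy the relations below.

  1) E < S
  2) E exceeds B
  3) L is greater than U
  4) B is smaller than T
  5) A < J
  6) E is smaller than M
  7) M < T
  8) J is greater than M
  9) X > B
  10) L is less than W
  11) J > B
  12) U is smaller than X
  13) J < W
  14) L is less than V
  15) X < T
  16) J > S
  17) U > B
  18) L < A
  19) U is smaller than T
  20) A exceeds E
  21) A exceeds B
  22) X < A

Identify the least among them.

B

U is not least since B < U; E is not least since B < E; M is not least since E < M; X is not least since B < X; L is not least since U < L; A is not least since X < A; T is not least since M < T; S is not least since E < S; J is not least since S < J; W is not least since L < W; V is not least since L < V.
Only B has nothing below it, so B is the least.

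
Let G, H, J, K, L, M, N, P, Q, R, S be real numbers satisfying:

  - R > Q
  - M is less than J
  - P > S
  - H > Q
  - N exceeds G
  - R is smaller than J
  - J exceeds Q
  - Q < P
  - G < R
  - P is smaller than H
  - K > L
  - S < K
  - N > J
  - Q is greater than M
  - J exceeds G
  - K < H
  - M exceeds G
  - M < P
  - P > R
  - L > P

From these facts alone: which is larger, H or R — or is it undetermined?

R < P < L < K < H, by transitivity through P, L, K.
So H is larger.

H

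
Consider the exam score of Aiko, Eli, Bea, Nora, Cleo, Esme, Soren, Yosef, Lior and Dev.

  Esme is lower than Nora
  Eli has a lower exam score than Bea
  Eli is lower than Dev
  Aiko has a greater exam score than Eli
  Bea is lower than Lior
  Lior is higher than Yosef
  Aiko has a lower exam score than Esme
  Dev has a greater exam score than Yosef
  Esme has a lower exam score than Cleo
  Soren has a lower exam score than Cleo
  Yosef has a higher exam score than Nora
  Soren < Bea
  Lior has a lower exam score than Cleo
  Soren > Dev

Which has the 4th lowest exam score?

Chaining the given pairs: Eli < Aiko < Esme < Nora < Yosef < Dev < Soren < Bea < Lior < Cleo.
The 4th smallest is Nora.

Nora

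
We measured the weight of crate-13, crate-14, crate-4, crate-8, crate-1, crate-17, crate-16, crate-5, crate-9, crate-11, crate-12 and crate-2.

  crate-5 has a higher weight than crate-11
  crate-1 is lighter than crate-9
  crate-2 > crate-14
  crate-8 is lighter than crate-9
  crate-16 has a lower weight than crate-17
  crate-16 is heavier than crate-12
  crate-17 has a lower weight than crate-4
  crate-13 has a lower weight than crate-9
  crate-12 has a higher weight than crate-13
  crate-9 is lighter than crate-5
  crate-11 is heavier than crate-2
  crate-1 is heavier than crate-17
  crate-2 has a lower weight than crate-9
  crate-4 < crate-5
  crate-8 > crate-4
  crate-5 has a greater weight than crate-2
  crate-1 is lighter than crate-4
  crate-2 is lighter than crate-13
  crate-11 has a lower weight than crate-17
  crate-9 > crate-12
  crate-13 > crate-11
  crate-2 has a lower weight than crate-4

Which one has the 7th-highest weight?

The consecutive relations fix a unique order: crate-14 < crate-2 < crate-11 < crate-13 < crate-12 < crate-16 < crate-17 < crate-1 < crate-4 < crate-8 < crate-9 < crate-5.
Counting 7 from the largest end gives crate-16.

crate-16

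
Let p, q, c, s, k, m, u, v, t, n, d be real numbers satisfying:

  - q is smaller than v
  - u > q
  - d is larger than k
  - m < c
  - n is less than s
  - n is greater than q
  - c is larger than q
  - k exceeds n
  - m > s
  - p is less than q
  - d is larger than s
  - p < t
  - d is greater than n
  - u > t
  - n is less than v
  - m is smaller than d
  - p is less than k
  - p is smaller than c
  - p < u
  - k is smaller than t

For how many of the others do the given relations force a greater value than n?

The elements the relations force above n are s, m, c, k, t, d, u, v — no chain reaches any other.
That is 8.

8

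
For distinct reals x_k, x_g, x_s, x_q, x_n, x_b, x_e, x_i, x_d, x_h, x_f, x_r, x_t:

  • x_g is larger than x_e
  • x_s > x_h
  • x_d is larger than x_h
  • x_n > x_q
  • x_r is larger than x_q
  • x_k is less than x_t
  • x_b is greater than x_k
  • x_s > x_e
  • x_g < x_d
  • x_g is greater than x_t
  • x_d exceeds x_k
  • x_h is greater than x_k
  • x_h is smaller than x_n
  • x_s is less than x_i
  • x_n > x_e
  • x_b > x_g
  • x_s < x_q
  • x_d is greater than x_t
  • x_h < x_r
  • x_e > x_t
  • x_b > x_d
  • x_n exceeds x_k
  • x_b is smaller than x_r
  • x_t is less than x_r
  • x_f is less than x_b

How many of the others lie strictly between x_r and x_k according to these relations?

8

The relations place x_k below x_r. An element lies strictly between them when it is forced above x_k and also forced below x_r.
Above x_k: {x_t, x_h, x_e, x_s, x_i, x_g, x_q, x_d, x_n, x_b}. Below x_r: {x_t, x_f, x_h, x_e, x_s, x_g, x_q, x_d, x_b}.
Intersection: {x_t, x_h, x_e, x_s, x_g, x_q, x_d, x_b} — 8.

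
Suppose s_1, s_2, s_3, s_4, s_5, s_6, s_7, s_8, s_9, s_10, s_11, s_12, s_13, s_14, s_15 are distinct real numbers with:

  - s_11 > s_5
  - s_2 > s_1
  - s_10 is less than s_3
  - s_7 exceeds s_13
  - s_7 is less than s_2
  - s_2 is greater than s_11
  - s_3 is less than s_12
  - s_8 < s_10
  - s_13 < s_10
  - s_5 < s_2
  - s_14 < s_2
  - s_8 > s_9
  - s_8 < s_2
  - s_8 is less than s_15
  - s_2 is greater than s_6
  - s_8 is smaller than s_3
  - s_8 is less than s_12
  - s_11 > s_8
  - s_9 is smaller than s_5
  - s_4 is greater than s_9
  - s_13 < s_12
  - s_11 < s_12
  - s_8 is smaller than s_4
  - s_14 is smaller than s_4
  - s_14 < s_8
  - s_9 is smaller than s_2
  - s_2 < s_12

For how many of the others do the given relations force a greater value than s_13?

5

Directly above s_13: s_7, s_10, s_12.
One step further: s_2, s_3 (5 so far).
No other element is forced above s_13 by the given relations, so the count is 5.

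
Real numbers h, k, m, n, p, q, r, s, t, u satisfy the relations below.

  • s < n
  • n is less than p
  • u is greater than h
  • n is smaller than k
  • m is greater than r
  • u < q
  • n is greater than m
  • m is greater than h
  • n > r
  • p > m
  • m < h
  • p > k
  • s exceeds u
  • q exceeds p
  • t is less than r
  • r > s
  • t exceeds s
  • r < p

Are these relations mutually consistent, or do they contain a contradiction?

Chaining the given relations yields h < u < s < t < r < m, so h < m. But one relation states m < h. These cannot both hold.

inconsistent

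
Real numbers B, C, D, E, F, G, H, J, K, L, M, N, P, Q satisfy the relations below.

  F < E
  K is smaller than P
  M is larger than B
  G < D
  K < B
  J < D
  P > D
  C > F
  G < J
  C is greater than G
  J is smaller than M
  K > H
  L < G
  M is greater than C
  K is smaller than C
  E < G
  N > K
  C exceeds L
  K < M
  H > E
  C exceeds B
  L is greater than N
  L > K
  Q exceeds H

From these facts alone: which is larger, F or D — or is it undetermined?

D

Link the given pairs in sequence: F < E; E < H; H < K; K < N; N < L; L < G; G < J; J < D.
Chaining these gives F < E < H < K < N < L < G < J < D.
So D is larger.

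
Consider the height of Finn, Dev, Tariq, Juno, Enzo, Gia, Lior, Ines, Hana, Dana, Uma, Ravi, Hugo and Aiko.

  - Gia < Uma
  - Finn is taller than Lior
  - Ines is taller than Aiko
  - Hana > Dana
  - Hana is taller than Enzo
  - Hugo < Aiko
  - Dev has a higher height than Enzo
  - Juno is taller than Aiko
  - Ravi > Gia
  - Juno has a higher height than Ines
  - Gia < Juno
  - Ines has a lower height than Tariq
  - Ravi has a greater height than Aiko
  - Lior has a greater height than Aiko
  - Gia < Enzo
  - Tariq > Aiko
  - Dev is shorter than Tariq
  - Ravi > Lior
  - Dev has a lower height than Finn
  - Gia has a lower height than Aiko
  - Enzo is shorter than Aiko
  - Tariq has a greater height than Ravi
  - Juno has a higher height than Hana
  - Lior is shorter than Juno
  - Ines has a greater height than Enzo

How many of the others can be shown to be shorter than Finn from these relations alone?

From Finn the given relations immediately reach Dev, Lior.
From those, Enzo, Aiko — 4 in total.
From those, Gia, Hugo — 6 in total.
No other element is forced below Finn by the given relations, so the count is 6.

6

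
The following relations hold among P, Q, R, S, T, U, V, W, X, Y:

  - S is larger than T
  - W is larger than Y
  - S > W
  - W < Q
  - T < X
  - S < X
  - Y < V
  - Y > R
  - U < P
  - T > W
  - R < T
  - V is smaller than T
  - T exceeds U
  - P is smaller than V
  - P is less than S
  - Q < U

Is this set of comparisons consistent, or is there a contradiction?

Every relation is compatible with R < Y < W < Q < U < P < V < T < S < X; the set is consistent.

consistent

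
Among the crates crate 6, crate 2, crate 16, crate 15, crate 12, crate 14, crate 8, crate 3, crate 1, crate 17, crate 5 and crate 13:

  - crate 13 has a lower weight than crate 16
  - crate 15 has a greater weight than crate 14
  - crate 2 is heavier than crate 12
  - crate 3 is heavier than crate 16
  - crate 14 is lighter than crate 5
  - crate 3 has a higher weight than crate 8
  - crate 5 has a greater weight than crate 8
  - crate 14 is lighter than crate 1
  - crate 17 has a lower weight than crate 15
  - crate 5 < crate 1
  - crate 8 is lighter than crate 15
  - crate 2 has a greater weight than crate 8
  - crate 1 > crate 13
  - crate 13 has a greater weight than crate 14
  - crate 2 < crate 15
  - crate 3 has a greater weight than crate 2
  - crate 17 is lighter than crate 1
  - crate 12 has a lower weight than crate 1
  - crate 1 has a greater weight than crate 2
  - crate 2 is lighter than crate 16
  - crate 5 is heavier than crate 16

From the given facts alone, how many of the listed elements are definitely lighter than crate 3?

6

From crate 3 the given relations immediately reach crate 8, crate 2, crate 16.
From those, crate 13, crate 12 — 5 in total.
From those, crate 14 — 6 in total.
Nothing else is reachable below crate 3; 6 in all.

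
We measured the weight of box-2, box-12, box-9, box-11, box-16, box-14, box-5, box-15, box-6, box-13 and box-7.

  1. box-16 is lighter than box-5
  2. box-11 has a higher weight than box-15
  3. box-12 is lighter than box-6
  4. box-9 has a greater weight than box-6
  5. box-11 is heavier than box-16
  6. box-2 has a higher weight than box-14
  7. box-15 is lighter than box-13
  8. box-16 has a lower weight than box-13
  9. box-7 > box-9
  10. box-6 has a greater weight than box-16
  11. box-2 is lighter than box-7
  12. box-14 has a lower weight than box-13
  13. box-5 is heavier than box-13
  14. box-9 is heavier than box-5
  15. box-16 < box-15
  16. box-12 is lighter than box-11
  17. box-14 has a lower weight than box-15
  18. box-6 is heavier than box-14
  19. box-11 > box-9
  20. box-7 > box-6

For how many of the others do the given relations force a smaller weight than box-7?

9

The elements the relations force below box-7 are box-14, box-16, box-15, box-12, box-6, box-13, box-5, box-9, box-2 — no chain reaches any other.
That is 9.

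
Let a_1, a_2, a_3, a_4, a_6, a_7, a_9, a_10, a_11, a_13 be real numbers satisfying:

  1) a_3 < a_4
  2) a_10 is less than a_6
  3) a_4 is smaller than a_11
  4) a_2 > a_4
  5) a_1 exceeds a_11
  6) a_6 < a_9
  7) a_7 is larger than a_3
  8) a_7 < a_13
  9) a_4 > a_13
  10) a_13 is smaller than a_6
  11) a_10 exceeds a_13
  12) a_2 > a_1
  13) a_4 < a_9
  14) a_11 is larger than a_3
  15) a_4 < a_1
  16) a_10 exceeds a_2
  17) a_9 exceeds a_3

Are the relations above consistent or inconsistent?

consistent

The single ordering a_3 < a_7 < a_13 < a_4 < a_11 < a_1 < a_2 < a_10 < a_6 < a_9 satisfies every listed relation, so no contradiction arises.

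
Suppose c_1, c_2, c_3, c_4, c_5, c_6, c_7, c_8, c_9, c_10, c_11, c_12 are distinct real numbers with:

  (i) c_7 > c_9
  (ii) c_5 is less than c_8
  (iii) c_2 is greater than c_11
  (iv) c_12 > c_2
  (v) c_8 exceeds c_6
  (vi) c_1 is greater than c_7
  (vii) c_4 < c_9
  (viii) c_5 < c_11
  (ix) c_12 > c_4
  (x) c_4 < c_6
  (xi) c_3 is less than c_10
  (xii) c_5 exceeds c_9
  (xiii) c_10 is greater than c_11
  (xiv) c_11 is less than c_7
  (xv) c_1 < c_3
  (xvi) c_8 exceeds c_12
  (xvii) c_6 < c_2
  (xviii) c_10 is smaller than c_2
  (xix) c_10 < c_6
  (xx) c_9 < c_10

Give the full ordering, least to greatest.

c_4 < c_9 < c_5 < c_11 < c_7 < c_1 < c_3 < c_10 < c_6 < c_2 < c_12 < c_8

Each adjacent pair is fixed by a given relation: c_4 < c_9; c_9 < c_5; c_5 < c_11; c_11 < c_7; c_7 < c_1; c_1 < c_3; c_3 < c_10; c_10 < c_6; c_6 < c_2; c_2 < c_12; c_12 < c_8. Chaining them end to end gives the full order.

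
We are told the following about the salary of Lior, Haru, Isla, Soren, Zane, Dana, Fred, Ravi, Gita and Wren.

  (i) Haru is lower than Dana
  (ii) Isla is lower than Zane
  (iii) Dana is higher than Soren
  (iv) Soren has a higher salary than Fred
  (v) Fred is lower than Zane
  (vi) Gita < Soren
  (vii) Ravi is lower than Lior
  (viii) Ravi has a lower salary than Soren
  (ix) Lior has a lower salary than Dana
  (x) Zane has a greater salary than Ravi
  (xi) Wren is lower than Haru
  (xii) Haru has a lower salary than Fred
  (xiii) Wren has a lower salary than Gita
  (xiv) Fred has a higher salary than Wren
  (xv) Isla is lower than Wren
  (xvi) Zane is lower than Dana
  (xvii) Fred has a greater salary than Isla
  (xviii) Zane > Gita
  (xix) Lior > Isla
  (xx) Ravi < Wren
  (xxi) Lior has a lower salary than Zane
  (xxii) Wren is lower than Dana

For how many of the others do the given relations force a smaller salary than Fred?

Directly below Fred: Isla, Wren, Haru.
One step further: Ravi (4 so far).
Nothing else is reachable below Fred; 4 in all.

4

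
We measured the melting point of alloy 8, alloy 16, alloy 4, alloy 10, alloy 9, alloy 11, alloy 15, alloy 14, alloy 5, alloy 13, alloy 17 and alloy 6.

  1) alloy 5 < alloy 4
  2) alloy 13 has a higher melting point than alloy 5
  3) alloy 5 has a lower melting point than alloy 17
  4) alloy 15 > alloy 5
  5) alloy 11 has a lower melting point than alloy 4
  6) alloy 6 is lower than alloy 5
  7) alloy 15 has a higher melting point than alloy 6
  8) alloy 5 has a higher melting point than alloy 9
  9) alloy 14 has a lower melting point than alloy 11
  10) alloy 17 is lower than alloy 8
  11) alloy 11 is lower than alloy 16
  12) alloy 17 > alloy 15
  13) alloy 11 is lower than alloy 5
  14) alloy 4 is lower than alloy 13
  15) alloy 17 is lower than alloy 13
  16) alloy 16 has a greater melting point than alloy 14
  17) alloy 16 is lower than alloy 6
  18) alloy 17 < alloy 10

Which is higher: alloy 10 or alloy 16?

Chaining the given relations: alloy 16 < alloy 6 < alloy 5 < alloy 15 < alloy 17 < alloy 10.
So alloy 16 < alloy 10; alloy 10 is the higher of the two.

alloy 10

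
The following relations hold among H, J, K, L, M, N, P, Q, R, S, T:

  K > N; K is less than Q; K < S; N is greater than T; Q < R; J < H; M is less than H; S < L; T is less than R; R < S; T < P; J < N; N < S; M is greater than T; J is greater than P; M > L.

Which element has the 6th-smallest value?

Q

Chaining the given pairs: T < P < J < N < K < Q < R < S < L < M < H.
Counting 6 from the smallest end gives Q.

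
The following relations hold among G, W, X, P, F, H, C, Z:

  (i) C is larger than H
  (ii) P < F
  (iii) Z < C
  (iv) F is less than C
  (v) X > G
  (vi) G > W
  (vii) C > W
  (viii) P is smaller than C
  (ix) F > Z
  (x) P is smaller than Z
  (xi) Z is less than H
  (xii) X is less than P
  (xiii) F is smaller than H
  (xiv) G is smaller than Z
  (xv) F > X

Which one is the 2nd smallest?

The consecutive relations fix a unique order: W < G < X < P < Z < F < H < C.
Counting 2 from the smallest end gives G.

G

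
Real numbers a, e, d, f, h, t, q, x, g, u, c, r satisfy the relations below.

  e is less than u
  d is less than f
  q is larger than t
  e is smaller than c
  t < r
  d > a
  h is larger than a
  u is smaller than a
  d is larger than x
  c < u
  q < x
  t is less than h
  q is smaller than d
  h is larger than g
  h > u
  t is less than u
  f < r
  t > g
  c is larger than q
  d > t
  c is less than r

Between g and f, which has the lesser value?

g

Chaining the given relations: g < t < q < c < u < a < d < f.
So g < f; g is the smaller of the two.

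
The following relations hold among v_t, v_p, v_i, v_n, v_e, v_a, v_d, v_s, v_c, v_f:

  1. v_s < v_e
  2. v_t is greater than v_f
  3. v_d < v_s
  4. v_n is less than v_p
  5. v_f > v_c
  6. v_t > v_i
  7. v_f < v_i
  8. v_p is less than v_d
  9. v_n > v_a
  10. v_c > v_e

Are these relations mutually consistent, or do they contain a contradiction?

Every relation is compatible with v_a < v_n < v_p < v_d < v_s < v_e < v_c < v_f < v_i < v_t; the set is consistent.

consistent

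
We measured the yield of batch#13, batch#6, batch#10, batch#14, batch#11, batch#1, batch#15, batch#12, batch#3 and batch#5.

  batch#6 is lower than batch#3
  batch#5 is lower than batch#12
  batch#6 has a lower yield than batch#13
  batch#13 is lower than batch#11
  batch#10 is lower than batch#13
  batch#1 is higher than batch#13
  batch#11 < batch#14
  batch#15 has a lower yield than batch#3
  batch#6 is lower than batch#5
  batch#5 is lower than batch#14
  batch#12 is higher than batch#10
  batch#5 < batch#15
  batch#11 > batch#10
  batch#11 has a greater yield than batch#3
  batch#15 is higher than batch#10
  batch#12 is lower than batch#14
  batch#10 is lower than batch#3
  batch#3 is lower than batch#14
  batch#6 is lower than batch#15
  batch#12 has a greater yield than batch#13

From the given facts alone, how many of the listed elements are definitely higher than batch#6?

The elements the relations force above batch#6 are batch#5, batch#15, batch#3, batch#13, batch#11, batch#1, batch#12, batch#14 — no chain reaches any other.
That is 8.

8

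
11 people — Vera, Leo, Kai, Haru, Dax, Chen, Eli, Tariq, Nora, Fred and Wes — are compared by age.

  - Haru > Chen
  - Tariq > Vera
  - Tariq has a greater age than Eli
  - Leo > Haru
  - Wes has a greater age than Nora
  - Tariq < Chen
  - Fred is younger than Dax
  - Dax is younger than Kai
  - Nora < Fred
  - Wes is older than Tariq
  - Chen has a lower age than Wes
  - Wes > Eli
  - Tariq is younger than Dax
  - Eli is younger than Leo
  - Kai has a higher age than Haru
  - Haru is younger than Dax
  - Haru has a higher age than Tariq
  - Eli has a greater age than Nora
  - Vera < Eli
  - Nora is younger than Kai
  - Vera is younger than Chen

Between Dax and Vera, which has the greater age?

Dax

Chaining the given relations: Vera < Eli < Tariq < Chen < Haru < Dax.
So Vera < Dax; Dax is the older of the two.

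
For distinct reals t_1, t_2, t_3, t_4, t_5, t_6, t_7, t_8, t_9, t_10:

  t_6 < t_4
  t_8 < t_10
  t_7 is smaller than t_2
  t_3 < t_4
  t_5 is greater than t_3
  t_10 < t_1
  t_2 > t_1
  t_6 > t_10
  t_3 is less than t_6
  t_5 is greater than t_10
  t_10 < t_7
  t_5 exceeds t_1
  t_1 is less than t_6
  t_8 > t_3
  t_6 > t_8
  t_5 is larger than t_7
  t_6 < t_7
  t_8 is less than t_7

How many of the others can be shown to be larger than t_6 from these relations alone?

The elements the relations force above t_6 are t_7, t_5, t_4, t_2 — no chain reaches any other.
That is 4.

4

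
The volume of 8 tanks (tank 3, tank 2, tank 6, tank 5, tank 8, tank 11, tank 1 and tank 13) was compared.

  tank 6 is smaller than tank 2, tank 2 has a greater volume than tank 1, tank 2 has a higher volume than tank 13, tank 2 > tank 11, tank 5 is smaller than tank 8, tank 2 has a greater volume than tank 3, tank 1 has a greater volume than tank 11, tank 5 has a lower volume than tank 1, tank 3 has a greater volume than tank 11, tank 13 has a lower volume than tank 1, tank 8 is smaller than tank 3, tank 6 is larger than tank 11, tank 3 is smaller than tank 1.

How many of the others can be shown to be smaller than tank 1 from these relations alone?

5

Directly below tank 1: tank 11, tank 5, tank 13, tank 3.
One step further: tank 8 (5 so far).
Nothing else is reachable below tank 1; 5 in all.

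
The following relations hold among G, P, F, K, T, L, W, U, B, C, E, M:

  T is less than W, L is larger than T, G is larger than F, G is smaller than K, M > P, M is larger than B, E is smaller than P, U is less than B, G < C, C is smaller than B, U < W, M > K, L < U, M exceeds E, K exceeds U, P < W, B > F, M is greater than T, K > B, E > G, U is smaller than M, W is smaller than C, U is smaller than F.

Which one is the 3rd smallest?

Chaining the given pairs: T < L < U < F < G < E < P < W < C < B < K < M.
Counting 3 from the smallest end gives U.

U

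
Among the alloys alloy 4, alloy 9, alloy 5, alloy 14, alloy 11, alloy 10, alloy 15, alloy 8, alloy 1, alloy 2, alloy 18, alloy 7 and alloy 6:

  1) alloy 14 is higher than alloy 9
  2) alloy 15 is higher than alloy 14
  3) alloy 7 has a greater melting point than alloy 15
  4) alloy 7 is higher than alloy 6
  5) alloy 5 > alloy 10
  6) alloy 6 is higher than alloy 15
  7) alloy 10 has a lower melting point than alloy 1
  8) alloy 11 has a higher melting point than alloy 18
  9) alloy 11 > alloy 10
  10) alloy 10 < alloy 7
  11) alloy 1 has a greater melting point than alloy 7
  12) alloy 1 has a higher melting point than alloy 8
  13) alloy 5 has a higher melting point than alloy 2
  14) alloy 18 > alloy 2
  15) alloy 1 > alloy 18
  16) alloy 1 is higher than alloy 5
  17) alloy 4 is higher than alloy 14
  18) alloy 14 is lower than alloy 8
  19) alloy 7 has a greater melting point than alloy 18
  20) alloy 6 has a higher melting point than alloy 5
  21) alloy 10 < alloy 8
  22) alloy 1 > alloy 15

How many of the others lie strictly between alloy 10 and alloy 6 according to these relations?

1

The relations place alloy 10 below alloy 6. An element lies strictly between them when it is forced above alloy 10 and also forced below alloy 6.
Above alloy 10: {alloy 5, alloy 8, alloy 7, alloy 11, alloy 1}. Below alloy 6: {alloy 2, alloy 5, alloy 9, alloy 14, alloy 15}.
Intersection: {alloy 5} — 1.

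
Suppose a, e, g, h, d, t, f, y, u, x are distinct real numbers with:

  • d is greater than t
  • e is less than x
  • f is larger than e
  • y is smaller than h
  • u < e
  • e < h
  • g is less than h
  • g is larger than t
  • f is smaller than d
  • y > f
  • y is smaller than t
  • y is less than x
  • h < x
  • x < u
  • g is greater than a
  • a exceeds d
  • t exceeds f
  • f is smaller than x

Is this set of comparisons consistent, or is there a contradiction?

Chaining the given relations yields e < f < y < t < d < a < g < h < x < u, so e < u. But one relation states u < e. These cannot both hold.

inconsistent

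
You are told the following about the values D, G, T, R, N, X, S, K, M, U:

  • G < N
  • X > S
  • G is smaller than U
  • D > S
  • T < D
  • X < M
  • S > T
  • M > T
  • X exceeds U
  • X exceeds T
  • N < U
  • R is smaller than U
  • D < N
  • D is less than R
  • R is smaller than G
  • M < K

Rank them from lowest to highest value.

Each adjacent pair is fixed by a given relation: T < S; S < D; D < R; R < G; G < N; N < U; U < X; X < M; M < K. Chaining them end to end gives the full order.

T < S < D < R < G < N < U < X < M < K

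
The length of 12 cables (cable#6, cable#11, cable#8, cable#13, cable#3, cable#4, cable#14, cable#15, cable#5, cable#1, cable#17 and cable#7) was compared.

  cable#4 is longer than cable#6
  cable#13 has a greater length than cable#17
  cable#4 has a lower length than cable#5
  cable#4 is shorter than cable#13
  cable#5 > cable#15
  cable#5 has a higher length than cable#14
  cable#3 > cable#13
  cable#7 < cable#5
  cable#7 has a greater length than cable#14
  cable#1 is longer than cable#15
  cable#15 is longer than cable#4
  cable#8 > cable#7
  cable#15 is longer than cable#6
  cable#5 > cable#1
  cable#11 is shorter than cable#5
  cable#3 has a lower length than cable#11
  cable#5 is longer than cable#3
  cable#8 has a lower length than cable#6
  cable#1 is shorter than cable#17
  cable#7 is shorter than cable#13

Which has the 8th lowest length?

Chaining the given pairs: cable#14 < cable#7 < cable#8 < cable#6 < cable#4 < cable#15 < cable#1 < cable#17 < cable#13 < cable#3 < cable#11 < cable#5.
Counting 8 from the smallest end gives cable#17.

cable#17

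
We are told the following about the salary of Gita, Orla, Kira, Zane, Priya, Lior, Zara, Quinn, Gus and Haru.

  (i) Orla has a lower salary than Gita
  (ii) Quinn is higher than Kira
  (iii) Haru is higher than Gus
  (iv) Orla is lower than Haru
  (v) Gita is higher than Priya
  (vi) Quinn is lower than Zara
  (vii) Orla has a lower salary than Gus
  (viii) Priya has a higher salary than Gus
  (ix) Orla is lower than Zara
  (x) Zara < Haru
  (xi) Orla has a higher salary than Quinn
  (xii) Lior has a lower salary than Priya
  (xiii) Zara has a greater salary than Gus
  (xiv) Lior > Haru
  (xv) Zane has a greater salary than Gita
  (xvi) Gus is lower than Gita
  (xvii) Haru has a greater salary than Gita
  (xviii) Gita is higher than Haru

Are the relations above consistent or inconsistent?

inconsistent

We have Gita < Haru stated directly, yet also Haru < Lior < Priya < Gita by chaining the others — so Haru < Gita. Contradiction.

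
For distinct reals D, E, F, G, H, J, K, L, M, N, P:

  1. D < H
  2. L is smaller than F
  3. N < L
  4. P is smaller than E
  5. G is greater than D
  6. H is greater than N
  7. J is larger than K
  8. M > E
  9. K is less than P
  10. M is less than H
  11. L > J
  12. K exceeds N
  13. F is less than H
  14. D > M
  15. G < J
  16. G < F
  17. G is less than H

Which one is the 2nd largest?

Piecing the relations together gives one ordering: N < K < P < E < M < D < G < J < L < F < H.
The 2nd largest is F.

F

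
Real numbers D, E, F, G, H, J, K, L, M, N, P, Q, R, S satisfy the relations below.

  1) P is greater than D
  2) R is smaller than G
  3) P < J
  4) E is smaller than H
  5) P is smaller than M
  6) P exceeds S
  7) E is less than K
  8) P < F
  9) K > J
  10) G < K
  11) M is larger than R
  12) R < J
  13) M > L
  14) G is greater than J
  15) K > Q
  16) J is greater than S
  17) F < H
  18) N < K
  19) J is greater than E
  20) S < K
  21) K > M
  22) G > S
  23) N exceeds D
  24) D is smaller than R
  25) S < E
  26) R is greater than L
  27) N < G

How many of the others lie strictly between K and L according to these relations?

4

Chaining upward from L reaches: R, M, J, G.
Chaining downward from K reaches: S, E, D, P, R, Q, M, J, N, G.
Strictly between L and K are those in both lists: R, M, J, G — 4 elements.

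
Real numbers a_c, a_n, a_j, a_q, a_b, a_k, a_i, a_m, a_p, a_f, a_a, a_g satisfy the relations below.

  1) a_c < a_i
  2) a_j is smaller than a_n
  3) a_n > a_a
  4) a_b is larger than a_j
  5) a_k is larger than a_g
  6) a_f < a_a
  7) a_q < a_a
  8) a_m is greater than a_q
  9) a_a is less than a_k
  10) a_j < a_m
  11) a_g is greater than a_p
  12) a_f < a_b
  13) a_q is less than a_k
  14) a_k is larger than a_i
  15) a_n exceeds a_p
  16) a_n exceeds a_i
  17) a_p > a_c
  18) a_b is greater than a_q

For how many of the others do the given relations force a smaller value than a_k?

From a_k the given relations immediately reach a_i, a_q, a_a, a_g.
From those, a_c, a_p, a_f — 7 in total.
No other element is forced below a_k by the given relations, so the count is 7.

7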